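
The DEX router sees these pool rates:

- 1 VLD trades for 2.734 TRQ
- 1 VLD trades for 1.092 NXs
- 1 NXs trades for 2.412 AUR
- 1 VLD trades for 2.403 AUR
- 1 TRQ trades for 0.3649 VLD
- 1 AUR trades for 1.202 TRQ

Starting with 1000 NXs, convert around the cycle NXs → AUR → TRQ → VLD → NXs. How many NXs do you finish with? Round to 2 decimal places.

1000 NXs × 2.412 = 2412 AUR
2412 AUR × 1.202 = 2899.224 TRQ
2899.224 TRQ × 0.3649 = 1057.9268376 VLD
1057.9268376 VLD × 1.092 = 1155.2561066592 NXs

1155.26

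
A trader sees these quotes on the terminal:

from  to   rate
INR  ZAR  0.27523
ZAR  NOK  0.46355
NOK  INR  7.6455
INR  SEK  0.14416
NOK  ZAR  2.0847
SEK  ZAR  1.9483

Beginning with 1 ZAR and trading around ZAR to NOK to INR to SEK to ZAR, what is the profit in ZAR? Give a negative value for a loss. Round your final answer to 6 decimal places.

1 ZAR × 0.46355 = 0.46355 NOK
0.46355 NOK × 7.6455 = 3.544071525 INR
3.544071525 INR × 0.14416 = 0.510913351044 SEK
0.510913351044 SEK × 1.9483 = 0.9954124818390252 ZAR
Net change: 0.9954124818390252 − 1 = -0.0045875181609748 ZAR

-0.004588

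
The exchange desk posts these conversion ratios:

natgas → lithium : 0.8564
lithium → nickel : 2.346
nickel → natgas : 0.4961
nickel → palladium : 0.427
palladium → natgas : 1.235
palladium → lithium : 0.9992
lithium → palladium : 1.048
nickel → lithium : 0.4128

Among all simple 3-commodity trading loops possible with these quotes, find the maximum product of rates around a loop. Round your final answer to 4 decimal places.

1.1084

palladium→natgas→lithium→palladium: 1.235 × 0.8564 × 1.048 = 1.10842
palladium→lithium→nickel→palladium: 0.9992 × 2.346 × 0.427 = 1.00094
lithium→nickel→natgas→lithium: 2.346 × 0.4961 × 0.8564 = 0.99672
Maximum is palladium→natgas→lithium→palladium at 1.1084; arbitrage exists.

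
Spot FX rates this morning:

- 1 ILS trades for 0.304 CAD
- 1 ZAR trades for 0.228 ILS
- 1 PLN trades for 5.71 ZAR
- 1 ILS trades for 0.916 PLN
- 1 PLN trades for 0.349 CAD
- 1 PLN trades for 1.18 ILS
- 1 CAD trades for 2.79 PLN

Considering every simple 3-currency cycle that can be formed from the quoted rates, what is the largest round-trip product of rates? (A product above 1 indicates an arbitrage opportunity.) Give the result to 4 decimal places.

ZAR→ILS→PLN→ZAR: 0.228 × 0.916 × 5.71 = 1.19252
CAD→PLN→ILS→CAD: 2.79 × 1.18 × 0.304 = 1.00083
Maximum is ZAR→ILS→PLN→ZAR at 1.1925; arbitrage exists.

1.1925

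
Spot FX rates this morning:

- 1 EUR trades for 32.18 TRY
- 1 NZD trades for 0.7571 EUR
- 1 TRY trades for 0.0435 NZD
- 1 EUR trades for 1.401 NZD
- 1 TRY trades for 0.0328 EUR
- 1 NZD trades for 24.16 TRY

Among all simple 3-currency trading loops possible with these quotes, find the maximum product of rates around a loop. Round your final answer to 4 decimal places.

1.1102

NZD→TRY→EUR→NZD: 24.16 × 0.0328 × 1.401 = 1.11022
NZD→EUR→TRY→NZD: 0.7571 × 32.18 × 0.0435 = 1.05981
Maximum is NZD→TRY→EUR→NZD at 1.1102; arbitrage exists.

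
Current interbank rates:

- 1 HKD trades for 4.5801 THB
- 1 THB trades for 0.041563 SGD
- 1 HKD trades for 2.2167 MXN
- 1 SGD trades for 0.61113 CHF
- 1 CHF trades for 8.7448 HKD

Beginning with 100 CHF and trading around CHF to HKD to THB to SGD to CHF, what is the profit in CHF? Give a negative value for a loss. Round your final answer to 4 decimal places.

100 CHF × 8.7448 = 874.48 HKD
874.48 HKD × 4.5801 = 4005.205848 THB
4005.205848 THB × 0.041563 = 166.468370660424 SGD
166.468370660424 SGD × 0.61113 = 101.73381536170491912 CHF
Net change: 101.73381536170491912 − 100 = 1.73381536170491912 CHF

1.7338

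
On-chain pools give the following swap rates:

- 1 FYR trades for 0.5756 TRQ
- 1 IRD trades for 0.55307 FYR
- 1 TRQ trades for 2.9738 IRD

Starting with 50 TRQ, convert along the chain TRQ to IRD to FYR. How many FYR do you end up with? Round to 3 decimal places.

50 TRQ × 2.9738 = 148.69 IRD
148.69 IRD × 0.55307 = 82.2359783 FYR

82.236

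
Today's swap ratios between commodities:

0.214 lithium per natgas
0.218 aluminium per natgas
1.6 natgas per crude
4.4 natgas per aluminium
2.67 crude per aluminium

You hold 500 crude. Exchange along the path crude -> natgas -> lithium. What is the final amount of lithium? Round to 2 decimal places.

171.20

500 crude × 1.6 = 800 natgas
800 natgas × 0.214 = 171.2 lithium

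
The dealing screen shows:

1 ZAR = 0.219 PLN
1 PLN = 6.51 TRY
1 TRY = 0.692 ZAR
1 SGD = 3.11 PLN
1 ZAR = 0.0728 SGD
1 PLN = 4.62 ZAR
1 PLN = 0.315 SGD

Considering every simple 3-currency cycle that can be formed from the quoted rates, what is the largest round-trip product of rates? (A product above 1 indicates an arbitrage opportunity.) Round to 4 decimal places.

1.0460

PLN→ZAR→SGD→PLN: 4.62 × 0.0728 × 3.11 = 1.04600
TRY→ZAR→PLN→TRY: 0.692 × 0.219 × 6.51 = 0.98658
Maximum is PLN→ZAR→SGD→PLN at 1.0460; arbitrage exists.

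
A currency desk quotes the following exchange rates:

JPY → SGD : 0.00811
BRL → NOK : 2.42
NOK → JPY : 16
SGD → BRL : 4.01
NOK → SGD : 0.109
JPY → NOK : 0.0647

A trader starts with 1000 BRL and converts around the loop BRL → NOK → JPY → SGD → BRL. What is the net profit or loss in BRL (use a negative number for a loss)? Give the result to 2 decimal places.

259.22

1000 BRL × 2.42 = 2420 NOK
2420 NOK × 16 = 38720 JPY
38720 JPY × 0.00811 = 314.0192 SGD
314.0192 SGD × 4.01 = 1259.216992 BRL
Net change: 1259.216992 − 1000 = 259.216992 BRL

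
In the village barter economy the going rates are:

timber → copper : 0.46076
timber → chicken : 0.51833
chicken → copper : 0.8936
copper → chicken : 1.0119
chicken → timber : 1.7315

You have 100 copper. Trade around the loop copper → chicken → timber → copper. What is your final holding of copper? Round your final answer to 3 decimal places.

100 copper × 1.0119 = 101.19 chicken
101.19 chicken × 1.7315 = 175.210485 timber
175.210485 timber × 0.46076 = 80.7299830686 copper

80.730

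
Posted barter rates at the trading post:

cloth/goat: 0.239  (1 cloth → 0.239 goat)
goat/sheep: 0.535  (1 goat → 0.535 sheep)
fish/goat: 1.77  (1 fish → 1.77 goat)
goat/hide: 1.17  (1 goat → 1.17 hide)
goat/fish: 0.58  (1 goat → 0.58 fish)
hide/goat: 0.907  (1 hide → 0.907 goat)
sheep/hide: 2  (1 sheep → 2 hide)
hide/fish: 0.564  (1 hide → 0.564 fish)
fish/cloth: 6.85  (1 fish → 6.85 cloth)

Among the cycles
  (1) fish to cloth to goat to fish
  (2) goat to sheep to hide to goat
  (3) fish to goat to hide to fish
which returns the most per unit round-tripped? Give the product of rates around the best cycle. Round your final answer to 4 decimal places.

(1) 6.85 × 0.239 × 0.58 = 0.94955
(2) 0.535 × 2 × 0.907 = 0.97049
(3) 1.77 × 1.17 × 0.564 = 1.16799
Highest is cycle (3) at 1.1680 (>1, arbitrage).

1.1680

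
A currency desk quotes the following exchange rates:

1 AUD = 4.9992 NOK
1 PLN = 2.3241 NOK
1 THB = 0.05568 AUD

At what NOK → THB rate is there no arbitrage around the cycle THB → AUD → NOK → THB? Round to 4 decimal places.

Known legs of the cycle: 0.05568 × 4.9992 = 0.278355456
For no arbitrage the full-cycle product must be 1, so the missing rate is 1 / 0.278355456 ≈ 3.592529.

3.5925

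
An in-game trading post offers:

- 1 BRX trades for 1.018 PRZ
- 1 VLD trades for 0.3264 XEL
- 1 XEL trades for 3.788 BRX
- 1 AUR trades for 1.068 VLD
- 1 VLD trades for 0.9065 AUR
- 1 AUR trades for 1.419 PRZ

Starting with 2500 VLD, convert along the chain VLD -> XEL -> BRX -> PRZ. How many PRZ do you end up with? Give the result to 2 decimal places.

3146.65

2500 VLD × 0.3264 = 816 XEL
816 XEL × 3.788 = 3091.008 BRX
3091.008 BRX × 1.018 = 3146.646144 PRZ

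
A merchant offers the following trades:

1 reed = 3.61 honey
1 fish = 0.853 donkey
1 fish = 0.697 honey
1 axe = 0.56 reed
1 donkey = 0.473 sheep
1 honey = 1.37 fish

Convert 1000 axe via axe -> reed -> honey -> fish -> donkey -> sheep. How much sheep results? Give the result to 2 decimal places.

1000 axe × 0.56 = 560 reed
560 reed × 3.61 = 2021.6 honey
2021.6 honey × 1.37 = 2769.592 fish
2769.592 fish × 0.853 = 2362.461976 donkey
2362.461976 donkey × 0.473 = 1117.444514648 sheep

1117.44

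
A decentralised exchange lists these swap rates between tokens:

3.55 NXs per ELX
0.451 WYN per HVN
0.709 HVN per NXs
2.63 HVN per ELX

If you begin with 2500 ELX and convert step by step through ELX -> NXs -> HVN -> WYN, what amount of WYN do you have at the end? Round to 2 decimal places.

2837.86

2500 ELX × 3.55 = 8875 NXs
8875 NXs × 0.709 = 6292.375 HVN
6292.375 HVN × 0.451 = 2837.861125 WYN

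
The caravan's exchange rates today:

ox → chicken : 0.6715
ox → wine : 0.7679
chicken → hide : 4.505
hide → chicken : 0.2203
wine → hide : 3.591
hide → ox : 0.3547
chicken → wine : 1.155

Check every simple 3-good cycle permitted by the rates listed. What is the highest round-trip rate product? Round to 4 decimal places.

1.0730

hide→ox→chicken→hide: 0.3547 × 0.6715 × 4.505 = 1.07301
hide→ox→wine→hide: 0.3547 × 0.7679 × 3.591 = 0.97810
hide→chicken→wine→hide: 0.2203 × 1.155 × 3.591 = 0.91372
Maximum is hide→ox→chicken→hide at 1.0730; arbitrage exists.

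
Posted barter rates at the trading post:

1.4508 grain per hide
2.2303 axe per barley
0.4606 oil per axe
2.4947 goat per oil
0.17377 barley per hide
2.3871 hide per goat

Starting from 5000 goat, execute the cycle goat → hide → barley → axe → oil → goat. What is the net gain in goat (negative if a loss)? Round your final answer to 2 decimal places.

315.22

5000 goat × 2.3871 = 11935.5 hide
11935.5 hide × 0.17377 = 2074.031835 barley
2074.031835 barley × 2.2303 = 4625.7132016005 axe
4625.7132016005 axe × 0.4606 = 2130.6035006571903 oil
2130.6035006571903 oil × 2.4947 = 5315.21655308949264141 goat
Net change: 5315.21655308949264141 − 5000 = 315.21655308949264141 goat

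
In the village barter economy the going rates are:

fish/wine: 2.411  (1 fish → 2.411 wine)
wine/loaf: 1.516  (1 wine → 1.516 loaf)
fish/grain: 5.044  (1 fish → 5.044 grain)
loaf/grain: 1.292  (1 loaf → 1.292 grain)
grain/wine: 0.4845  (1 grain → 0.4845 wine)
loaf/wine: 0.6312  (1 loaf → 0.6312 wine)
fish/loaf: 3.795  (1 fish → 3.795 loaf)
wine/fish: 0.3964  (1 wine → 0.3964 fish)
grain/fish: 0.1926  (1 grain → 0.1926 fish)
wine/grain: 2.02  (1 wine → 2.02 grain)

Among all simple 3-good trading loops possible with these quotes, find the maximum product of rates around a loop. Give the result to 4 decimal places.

fish→grain→wine→fish: 5.044 × 0.4845 × 0.3964 = 0.96873
fish→loaf→wine→fish: 3.795 × 0.6312 × 0.3964 = 0.94954
loaf→grain→wine→loaf: 1.292 × 0.4845 × 1.516 = 0.94898
fish→loaf→grain→fish: 3.795 × 1.292 × 0.1926 = 0.94434
fish→wine→grain→fish: 2.411 × 2.02 × 0.1926 = 0.93800
Maximum is fish→grain→wine→fish at 0.9687; no arbitrage — every cycle loses value.

0.9687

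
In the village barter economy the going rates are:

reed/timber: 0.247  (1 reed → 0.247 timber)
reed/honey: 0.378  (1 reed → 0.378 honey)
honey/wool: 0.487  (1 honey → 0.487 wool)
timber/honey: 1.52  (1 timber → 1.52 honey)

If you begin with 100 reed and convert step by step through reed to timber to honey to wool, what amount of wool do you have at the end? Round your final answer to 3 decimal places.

100 reed × 0.247 = 24.7 timber
24.7 timber × 1.52 = 37.544 honey
37.544 honey × 0.487 = 18.283928 wool

18.284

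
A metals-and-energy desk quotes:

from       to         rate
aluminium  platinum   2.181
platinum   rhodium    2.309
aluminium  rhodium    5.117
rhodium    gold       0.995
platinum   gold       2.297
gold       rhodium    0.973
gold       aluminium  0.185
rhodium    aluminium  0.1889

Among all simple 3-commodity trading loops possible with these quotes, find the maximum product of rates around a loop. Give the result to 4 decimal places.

0.9513

aluminium→platinum→rhodium→aluminium: 2.181 × 2.309 × 0.1889 = 0.95129
aluminium→rhodium→gold→aluminium: 5.117 × 0.995 × 0.185 = 0.94191
aluminium→platinum→gold→aluminium: 2.181 × 2.297 × 0.185 = 0.92681
Maximum is aluminium→platinum→rhodium→aluminium at 0.9513; no arbitrage — every cycle loses value.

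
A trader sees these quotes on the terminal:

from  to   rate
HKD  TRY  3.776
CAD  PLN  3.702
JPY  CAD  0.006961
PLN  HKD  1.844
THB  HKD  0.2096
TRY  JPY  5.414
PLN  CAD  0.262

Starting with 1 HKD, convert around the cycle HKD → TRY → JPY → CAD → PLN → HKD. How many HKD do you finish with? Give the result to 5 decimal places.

1 HKD × 3.776 = 3.776 TRY
3.776 TRY × 5.414 = 20.443264 JPY
20.443264 JPY × 0.006961 = 0.142305560704 CAD
0.142305560704 CAD × 3.702 = 0.526815185726208 PLN
0.526815185726208 PLN × 1.844 = 0.971447202479127552 HKD

0.97145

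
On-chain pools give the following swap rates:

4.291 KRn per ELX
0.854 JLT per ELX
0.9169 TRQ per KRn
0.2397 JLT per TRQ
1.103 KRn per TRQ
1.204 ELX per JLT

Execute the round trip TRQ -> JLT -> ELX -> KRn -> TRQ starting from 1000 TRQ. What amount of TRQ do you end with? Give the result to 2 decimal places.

1135.47

1000 TRQ × 0.2397 = 239.7 JLT
239.7 JLT × 1.204 = 288.5988 ELX
288.5988 ELX × 4.291 = 1238.3774508 KRn
1238.3774508 KRn × 0.9169 = 1135.46828463852 TRQ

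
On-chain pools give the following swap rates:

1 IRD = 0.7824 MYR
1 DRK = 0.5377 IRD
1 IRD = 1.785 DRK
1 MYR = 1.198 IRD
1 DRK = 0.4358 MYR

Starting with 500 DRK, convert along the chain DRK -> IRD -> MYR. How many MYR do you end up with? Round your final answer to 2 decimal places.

210.35

500 DRK × 0.5377 = 268.85 IRD
268.85 IRD × 0.7824 = 210.34824 MYR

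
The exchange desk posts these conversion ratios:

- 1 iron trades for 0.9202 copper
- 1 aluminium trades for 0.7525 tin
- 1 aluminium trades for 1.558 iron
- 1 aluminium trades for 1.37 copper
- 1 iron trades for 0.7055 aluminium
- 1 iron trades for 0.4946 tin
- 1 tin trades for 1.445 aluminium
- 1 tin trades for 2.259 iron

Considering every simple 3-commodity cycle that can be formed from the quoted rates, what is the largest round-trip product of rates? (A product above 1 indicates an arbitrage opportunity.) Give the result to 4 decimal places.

1.1993

tin→iron→aluminium→tin: 2.259 × 0.7055 × 0.7525 = 1.19928
tin→aluminium→iron→tin: 1.445 × 1.558 × 0.4946 = 1.11350
Maximum is tin→iron→aluminium→tin at 1.1993; arbitrage exists.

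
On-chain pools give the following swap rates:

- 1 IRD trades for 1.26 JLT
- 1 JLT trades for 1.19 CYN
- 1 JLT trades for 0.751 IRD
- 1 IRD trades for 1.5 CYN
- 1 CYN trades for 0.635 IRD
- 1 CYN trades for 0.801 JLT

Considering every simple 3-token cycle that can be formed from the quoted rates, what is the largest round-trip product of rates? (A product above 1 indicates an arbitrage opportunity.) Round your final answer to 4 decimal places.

0.9521

IRD→JLT→CYN→IRD: 1.26 × 1.19 × 0.635 = 0.95212
IRD→CYN→JLT→IRD: 1.5 × 0.801 × 0.751 = 0.90233
Maximum is IRD→JLT→CYN→IRD at 0.9521; no arbitrage — every cycle loses value.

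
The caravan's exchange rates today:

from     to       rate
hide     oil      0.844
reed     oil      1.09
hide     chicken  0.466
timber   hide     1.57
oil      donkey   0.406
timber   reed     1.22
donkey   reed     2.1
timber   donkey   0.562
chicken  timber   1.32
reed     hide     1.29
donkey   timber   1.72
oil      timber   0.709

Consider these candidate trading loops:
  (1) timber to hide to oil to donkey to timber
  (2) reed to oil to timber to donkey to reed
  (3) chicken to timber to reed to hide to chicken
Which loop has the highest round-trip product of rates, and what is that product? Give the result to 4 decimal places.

(1) 1.57 × 0.844 × 0.406 × 1.72 = 0.92533
(2) 1.09 × 0.709 × 0.562 × 2.1 = 0.91207
(3) 1.32 × 1.22 × 1.29 × 0.466 = 0.96808
Highest is cycle (3) at 0.9681 (≤1, no arbitrage).

0.9681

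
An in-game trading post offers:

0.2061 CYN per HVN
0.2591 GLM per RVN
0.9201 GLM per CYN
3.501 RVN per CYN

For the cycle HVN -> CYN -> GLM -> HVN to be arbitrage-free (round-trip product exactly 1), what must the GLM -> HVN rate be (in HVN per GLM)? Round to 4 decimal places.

5.2734

Known legs of the cycle: 0.2061 × 0.9201 = 0.18963261
For no arbitrage the full-cycle product must be 1, so the missing rate is 1 / 0.18963261 ≈ 5.273355.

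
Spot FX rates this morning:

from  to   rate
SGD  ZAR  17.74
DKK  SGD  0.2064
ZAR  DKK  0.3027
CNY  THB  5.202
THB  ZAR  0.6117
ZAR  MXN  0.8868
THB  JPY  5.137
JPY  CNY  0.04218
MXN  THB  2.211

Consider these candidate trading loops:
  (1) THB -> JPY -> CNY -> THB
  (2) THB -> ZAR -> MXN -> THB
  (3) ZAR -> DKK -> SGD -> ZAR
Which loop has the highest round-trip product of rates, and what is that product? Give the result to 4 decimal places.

(1) 5.137 × 0.04218 × 5.202 = 1.12716
(2) 0.6117 × 0.8868 × 2.211 = 1.19937
(3) 0.3027 × 0.2064 × 17.74 = 1.10835
Highest is cycle (2) at 1.1994 (>1, arbitrage).

1.1994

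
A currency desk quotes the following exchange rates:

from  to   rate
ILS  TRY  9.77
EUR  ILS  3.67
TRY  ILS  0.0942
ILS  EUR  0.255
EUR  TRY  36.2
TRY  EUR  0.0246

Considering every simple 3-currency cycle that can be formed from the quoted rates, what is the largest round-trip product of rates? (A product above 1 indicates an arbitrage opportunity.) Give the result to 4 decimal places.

0.8821

ILS→TRY→EUR→ILS: 9.77 × 0.0246 × 3.67 = 0.88206
ILS→EUR→TRY→ILS: 0.255 × 36.2 × 0.0942 = 0.86956
Maximum is ILS→TRY→EUR→ILS at 0.8821; no arbitrage — every cycle loses value.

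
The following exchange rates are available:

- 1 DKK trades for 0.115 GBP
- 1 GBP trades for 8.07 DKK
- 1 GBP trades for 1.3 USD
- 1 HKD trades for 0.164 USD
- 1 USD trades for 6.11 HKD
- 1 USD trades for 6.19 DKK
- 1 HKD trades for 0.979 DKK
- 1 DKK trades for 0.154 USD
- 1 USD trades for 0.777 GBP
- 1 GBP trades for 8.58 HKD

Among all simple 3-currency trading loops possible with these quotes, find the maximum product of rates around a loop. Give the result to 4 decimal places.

HKD→USD→GBP→HKD: 0.164 × 0.777 × 8.58 = 1.09333
DKK→GBP→HKD→DKK: 0.115 × 8.58 × 0.979 = 0.96598
DKK→USD→GBP→DKK: 0.154 × 0.777 × 8.07 = 0.96564
DKK→GBP→USD→DKK: 0.115 × 1.3 × 6.19 = 0.92541
DKK→USD→HKD→DKK: 0.154 × 6.11 × 0.979 = 0.92118
Maximum is HKD→USD→GBP→HKD at 1.0933; arbitrage exists.

1.0933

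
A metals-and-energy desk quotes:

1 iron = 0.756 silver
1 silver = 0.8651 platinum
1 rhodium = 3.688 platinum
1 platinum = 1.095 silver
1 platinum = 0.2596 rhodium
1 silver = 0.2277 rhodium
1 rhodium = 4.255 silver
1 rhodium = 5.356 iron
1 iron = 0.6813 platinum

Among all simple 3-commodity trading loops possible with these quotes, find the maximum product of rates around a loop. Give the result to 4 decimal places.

0.9556

platinum→rhodium→silver→platinum: 0.2596 × 4.255 × 0.8651 = 0.95559
iron→platinum→rhodium→iron: 0.6813 × 0.2596 × 5.356 = 0.94729
iron→silver→rhodium→iron: 0.756 × 0.2277 × 5.356 = 0.92199
platinum→silver→rhodium→platinum: 1.095 × 0.2277 × 3.688 = 0.91953
Maximum is platinum→rhodium→silver→platinum at 0.9556; no arbitrage — every cycle loses value.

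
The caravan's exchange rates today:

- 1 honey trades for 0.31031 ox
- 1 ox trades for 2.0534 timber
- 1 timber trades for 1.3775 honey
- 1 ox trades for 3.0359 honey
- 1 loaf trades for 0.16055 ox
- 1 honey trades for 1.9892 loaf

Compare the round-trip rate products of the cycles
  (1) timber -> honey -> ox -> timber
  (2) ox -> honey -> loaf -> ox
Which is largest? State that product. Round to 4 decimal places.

0.9696

(1) 1.3775 × 0.31031 × 2.0534 = 0.87773
(2) 3.0359 × 1.9892 × 0.16055 = 0.96956
Highest is cycle (2) at 0.9696 (≤1, no arbitrage).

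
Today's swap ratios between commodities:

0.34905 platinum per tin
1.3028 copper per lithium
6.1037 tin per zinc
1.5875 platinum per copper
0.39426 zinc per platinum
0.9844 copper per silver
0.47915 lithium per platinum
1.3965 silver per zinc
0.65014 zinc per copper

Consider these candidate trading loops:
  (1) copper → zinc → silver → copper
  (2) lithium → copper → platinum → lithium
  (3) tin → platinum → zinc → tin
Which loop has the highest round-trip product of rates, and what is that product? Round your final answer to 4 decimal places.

(1) 0.65014 × 1.3965 × 0.9844 = 0.89376
(2) 1.3028 × 1.5875 × 0.47915 = 0.99098
(3) 0.34905 × 0.39426 × 6.1037 = 0.83997
Highest is cycle (2) at 0.9910 (≤1, no arbitrage).

0.9910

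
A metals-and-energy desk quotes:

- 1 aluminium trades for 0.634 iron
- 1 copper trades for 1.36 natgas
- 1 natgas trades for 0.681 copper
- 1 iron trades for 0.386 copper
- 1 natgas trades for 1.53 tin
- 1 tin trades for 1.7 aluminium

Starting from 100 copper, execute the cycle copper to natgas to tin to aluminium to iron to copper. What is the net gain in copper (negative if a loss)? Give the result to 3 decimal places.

-13.432

100 copper × 1.36 = 136 natgas
136 natgas × 1.53 = 208.08 tin
208.08 tin × 1.7 = 353.736 aluminium
353.736 aluminium × 0.634 = 224.268624 iron
224.268624 iron × 0.386 = 86.567688864 copper
Net change: 86.567688864 − 100 = -13.432311136 copper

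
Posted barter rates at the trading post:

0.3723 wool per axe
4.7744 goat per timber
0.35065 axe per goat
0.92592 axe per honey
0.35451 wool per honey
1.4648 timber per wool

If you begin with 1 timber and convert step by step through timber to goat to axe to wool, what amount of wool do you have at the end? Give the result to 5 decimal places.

1 timber × 4.7744 = 4.7744 goat
4.7744 goat × 0.35065 = 1.67414336 axe
1.67414336 axe × 0.3723 = 0.623283572928 wool

0.62328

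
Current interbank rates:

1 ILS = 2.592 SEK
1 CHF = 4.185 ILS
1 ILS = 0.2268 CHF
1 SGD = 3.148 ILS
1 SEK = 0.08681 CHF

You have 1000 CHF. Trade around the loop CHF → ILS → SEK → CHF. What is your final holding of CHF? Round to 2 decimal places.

941.67

1000 CHF × 4.185 = 4185 ILS
4185 ILS × 2.592 = 10847.52 SEK
10847.52 SEK × 0.08681 = 941.6732112 CHF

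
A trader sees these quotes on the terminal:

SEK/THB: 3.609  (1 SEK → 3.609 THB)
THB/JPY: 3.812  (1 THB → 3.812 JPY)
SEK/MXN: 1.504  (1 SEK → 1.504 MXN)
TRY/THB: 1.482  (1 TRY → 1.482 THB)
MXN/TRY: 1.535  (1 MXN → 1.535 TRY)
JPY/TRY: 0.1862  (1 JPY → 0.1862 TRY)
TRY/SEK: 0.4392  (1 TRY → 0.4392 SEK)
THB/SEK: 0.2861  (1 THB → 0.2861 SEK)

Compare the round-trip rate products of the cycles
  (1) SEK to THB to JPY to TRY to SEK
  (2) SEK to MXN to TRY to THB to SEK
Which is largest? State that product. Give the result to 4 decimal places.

1.1251

(1) 3.609 × 3.812 × 0.1862 × 0.4392 = 1.12508
(2) 1.504 × 1.535 × 1.482 × 0.2861 = 0.97886
Highest is cycle (1) at 1.1251 (>1, arbitrage).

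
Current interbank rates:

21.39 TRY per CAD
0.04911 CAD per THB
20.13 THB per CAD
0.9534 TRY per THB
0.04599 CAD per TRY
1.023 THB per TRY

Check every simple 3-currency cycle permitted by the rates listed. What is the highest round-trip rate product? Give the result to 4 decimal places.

1.0746

TRY→THB→CAD→TRY: 1.023 × 0.04911 × 21.39 = 1.07462
TRY→CAD→THB→TRY: 0.04599 × 20.13 × 0.9534 = 0.88264
Maximum is TRY→THB→CAD→TRY at 1.0746; arbitrage exists.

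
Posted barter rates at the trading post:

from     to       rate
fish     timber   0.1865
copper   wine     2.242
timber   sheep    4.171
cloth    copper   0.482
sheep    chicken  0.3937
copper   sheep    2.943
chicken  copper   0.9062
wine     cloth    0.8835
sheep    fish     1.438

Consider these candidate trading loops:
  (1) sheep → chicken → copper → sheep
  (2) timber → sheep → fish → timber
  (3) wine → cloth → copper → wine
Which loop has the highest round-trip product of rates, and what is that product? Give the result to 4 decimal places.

(1) 0.3937 × 0.9062 × 2.943 = 1.04998
(2) 4.171 × 1.438 × 0.1865 = 1.11861
(3) 0.8835 × 0.482 × 2.242 = 0.95475
Highest is cycle (2) at 1.1186 (>1, arbitrage).

1.1186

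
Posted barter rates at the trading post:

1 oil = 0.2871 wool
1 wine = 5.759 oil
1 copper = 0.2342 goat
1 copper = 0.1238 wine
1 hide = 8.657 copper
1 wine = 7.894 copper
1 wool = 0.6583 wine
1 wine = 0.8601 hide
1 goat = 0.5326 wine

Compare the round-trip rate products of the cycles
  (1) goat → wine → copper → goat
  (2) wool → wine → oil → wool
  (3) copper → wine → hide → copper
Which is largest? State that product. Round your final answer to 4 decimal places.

1.0884

(1) 0.5326 × 7.894 × 0.2342 = 0.98466
(2) 0.6583 × 5.759 × 0.2871 = 1.08844
(3) 0.1238 × 0.8601 × 8.657 = 0.92180
Highest is cycle (2) at 1.0884 (>1, arbitrage).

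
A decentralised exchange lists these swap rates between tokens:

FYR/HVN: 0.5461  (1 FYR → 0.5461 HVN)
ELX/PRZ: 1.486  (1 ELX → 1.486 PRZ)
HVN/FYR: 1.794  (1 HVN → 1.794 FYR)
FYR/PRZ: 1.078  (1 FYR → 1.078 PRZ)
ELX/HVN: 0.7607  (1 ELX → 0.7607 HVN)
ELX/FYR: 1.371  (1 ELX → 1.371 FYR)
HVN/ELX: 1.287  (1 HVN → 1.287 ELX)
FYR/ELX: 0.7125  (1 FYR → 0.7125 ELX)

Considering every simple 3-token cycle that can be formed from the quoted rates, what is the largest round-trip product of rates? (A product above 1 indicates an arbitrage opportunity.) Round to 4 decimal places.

FYR→ELX→HVN→FYR: 0.7125 × 0.7607 × 1.794 = 0.97235
FYR→HVN→ELX→FYR: 0.5461 × 1.287 × 1.371 = 0.96358
Maximum is FYR→ELX→HVN→FYR at 0.9723; no arbitrage — every cycle loses value.

0.9723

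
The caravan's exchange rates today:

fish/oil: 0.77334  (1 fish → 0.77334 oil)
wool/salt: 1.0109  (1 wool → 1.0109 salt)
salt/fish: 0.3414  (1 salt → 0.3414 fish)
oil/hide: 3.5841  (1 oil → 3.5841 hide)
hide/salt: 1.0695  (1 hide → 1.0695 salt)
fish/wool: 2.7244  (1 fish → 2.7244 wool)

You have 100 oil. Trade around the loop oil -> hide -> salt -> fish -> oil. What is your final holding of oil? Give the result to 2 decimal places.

101.20

100 oil × 3.5841 = 358.41 hide
358.41 hide × 1.0695 = 383.319495 salt
383.319495 salt × 0.3414 = 130.865275593 fish
130.865275593 fish × 0.77334 = 101.20335222709062 oil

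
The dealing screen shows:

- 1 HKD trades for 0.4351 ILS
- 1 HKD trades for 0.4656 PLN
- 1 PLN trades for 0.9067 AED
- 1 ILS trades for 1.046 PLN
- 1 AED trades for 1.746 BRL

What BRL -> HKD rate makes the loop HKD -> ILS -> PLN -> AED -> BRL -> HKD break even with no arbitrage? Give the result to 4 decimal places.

Known legs of the cycle: 0.4351 × 1.046 × 0.9067 × 1.746 = 0.72049110405372
For no arbitrage the full-cycle product must be 1, so the missing rate is 1 / 0.72049110405372 ≈ 1.387942.

1.3879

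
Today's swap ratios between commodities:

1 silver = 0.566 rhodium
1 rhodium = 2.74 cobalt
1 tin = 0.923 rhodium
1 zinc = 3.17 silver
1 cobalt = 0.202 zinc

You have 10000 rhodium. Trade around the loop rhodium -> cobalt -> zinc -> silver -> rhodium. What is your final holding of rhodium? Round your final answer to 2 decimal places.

10000 rhodium × 2.74 = 27400 cobalt
27400 cobalt × 0.202 = 5534.8 zinc
5534.8 zinc × 3.17 = 17545.316 silver
17545.316 silver × 0.566 = 9930.648856 rhodium

9930.65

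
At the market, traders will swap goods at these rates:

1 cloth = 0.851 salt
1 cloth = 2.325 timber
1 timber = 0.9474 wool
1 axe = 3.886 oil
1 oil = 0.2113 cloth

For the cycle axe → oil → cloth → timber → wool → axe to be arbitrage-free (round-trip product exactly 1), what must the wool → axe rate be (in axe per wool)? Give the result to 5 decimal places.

Known legs of the cycle: 3.886 × 0.2113 × 2.325 × 0.9474 = 1.808667067419
For no arbitrage the full-cycle product must be 1, so the missing rate is 1 / 1.808667067419 ≈ 0.5528934.

0.55289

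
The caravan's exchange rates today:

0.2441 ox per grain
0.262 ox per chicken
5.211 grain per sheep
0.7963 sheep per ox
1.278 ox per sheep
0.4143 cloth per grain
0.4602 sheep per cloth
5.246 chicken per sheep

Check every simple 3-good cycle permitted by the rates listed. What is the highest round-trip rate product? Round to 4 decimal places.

chicken→ox→sheep→chicken: 0.262 × 0.7963 × 5.246 = 1.09448
ox→sheep→grain→ox: 0.7963 × 5.211 × 0.2441 = 1.01290
grain→cloth→sheep→grain: 0.4143 × 0.4602 × 5.211 = 0.99353
Maximum is chicken→ox→sheep→chicken at 1.0945; arbitrage exists.

1.0945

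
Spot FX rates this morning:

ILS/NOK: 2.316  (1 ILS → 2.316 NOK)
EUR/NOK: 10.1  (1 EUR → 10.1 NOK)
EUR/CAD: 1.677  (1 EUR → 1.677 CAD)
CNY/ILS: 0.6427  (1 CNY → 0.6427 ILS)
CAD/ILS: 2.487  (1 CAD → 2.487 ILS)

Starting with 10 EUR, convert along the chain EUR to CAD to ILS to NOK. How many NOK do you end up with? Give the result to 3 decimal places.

96.593

10 EUR × 1.677 = 16.77 CAD
16.77 CAD × 2.487 = 41.70699 ILS
41.70699 ILS × 2.316 = 96.59338884 NOK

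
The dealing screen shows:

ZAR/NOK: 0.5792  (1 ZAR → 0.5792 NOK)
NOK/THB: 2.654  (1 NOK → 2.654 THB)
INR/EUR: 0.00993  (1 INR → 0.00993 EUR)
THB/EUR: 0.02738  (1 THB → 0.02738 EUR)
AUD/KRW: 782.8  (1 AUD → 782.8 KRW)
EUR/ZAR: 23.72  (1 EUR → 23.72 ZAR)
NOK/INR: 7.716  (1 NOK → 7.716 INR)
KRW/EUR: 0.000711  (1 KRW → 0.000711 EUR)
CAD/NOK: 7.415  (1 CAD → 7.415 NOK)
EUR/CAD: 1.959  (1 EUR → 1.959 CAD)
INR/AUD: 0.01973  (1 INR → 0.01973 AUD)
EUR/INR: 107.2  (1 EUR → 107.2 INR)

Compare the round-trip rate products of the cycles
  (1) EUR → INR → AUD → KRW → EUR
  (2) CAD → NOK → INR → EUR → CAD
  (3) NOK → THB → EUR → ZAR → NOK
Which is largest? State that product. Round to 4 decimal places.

1.1772

(1) 107.2 × 0.01973 × 782.8 × 0.000711 = 1.17718
(2) 7.415 × 7.716 × 0.00993 × 1.959 = 1.11298
(3) 2.654 × 0.02738 × 23.72 × 0.5792 = 0.99834
Highest is cycle (1) at 1.1772 (>1, arbitrage).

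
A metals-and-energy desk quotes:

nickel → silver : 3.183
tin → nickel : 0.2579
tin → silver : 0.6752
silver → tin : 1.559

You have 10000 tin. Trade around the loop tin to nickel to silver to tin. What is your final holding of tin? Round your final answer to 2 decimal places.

12797.76

10000 tin × 0.2579 = 2579 nickel
2579 nickel × 3.183 = 8208.957 silver
8208.957 silver × 1.559 = 12797.763963 tin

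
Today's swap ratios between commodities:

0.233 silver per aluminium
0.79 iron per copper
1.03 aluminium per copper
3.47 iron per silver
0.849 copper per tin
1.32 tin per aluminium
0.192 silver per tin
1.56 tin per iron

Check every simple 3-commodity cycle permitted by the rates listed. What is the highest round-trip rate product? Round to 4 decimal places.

tin→copper→aluminium→tin: 0.849 × 1.03 × 1.32 = 1.15430
tin→copper→iron→tin: 0.849 × 0.79 × 1.56 = 1.04631
silver→iron→tin→silver: 3.47 × 1.56 × 0.192 = 1.03933
Maximum is tin→copper→aluminium→tin at 1.1543; arbitrage exists.

1.1543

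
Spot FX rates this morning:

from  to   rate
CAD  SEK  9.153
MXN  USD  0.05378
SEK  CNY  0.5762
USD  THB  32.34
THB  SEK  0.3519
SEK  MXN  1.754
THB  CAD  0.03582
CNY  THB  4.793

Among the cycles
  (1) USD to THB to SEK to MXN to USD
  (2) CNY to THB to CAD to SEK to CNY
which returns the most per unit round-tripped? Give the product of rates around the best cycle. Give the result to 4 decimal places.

(1) 32.34 × 0.3519 × 1.754 × 0.05378 = 1.07352
(2) 4.793 × 0.03582 × 9.153 × 0.5762 = 0.90546
Highest is cycle (1) at 1.0735 (>1, arbitrage).

1.0735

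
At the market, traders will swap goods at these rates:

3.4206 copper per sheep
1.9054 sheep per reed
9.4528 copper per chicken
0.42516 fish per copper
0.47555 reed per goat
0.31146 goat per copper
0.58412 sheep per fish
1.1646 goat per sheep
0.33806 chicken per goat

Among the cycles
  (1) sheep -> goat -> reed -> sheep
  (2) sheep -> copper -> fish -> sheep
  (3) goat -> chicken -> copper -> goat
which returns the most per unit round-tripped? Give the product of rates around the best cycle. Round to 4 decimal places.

(1) 1.1646 × 0.47555 × 1.9054 = 1.05526
(2) 3.4206 × 0.42516 × 0.58412 = 0.84949
(3) 0.33806 × 9.4528 × 0.31146 = 0.99531
Highest is cycle (1) at 1.0553 (>1, arbitrage).

1.0553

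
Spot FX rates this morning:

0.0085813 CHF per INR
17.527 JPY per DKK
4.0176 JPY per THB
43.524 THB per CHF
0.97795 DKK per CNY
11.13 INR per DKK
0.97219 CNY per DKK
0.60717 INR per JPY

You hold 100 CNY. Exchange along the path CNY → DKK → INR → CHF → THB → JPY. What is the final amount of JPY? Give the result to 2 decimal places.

100 CNY × 0.97795 = 97.795 DKK
97.795 DKK × 11.13 = 1088.45835 INR
1088.45835 INR × 0.0085813 = 9.340387638855 CHF
9.340387638855 CHF × 43.524 = 406.53103159352502 THB
406.53103159352502 THB × 4.0176 = 1633.279072530146120352 JPY

1633.28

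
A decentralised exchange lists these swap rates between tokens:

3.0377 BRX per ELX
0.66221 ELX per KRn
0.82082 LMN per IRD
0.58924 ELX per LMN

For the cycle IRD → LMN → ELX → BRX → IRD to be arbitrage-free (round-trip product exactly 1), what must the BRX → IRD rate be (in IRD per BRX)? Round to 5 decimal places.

0.68064

Known legs of the cycle: 0.82082 × 0.58924 × 3.0377 = 1.46921391152536
For no arbitrage the full-cycle product must be 1, so the missing rate is 1 / 1.46921391152536 ≈ 0.6806361.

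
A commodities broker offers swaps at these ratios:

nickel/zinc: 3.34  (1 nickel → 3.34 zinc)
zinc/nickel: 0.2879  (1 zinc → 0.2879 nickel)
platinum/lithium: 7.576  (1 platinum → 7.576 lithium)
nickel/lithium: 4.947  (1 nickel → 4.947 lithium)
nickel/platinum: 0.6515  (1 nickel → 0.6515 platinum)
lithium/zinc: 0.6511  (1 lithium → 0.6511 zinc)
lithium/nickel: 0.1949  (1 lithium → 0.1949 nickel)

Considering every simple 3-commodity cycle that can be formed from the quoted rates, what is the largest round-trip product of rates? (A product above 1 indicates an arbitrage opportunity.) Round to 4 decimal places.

lithium→nickel→platinum→lithium: 0.1949 × 0.6515 × 7.576 = 0.96198
lithium→zinc→nickel→lithium: 0.6511 × 0.2879 × 4.947 = 0.92732
Maximum is lithium→nickel→platinum→lithium at 0.9620; no arbitrage — every cycle loses value.

0.9620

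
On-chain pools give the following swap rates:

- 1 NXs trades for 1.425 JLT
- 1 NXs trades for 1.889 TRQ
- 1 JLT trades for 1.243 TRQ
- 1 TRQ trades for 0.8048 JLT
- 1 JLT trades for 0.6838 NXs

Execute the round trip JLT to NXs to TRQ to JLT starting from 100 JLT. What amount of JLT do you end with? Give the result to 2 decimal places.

100 JLT × 0.6838 = 68.38 NXs
68.38 NXs × 1.889 = 129.16982 TRQ
129.16982 TRQ × 0.8048 = 103.955871136 JLT

103.96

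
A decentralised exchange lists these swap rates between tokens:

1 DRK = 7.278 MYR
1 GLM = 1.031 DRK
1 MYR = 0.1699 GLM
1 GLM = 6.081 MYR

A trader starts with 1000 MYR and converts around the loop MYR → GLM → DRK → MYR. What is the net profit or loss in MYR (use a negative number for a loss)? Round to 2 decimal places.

274.86

1000 MYR × 0.1699 = 169.9 GLM
169.9 GLM × 1.031 = 175.1669 DRK
175.1669 DRK × 7.278 = 1274.8646982 MYR
Net change: 1274.8646982 − 1000 = 274.8646982 MYR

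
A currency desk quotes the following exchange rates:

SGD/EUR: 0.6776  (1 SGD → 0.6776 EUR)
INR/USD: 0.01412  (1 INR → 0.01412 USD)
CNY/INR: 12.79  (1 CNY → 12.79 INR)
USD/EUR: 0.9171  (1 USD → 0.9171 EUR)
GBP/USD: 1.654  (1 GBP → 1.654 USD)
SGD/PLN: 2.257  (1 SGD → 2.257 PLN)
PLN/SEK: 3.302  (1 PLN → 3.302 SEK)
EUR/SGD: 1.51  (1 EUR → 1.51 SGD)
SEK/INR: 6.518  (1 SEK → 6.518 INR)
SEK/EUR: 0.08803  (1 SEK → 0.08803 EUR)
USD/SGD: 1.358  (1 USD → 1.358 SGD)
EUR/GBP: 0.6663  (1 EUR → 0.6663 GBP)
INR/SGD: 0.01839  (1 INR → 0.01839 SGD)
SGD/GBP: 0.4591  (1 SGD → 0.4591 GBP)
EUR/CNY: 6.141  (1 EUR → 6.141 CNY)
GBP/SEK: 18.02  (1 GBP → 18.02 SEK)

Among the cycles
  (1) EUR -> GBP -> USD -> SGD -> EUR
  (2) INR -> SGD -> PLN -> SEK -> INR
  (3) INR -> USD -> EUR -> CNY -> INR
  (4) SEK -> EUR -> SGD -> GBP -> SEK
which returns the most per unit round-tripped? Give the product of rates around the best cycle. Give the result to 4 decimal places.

(1) 0.6663 × 1.654 × 1.358 × 0.6776 = 1.01409
(2) 0.01839 × 2.257 × 3.302 × 6.518 = 0.89332
(3) 0.01412 × 0.9171 × 6.141 × 12.79 = 1.01709
(4) 0.08803 × 1.51 × 0.4591 × 18.02 = 1.09969
Highest is cycle (4) at 1.0997 (>1, arbitrage).

1.0997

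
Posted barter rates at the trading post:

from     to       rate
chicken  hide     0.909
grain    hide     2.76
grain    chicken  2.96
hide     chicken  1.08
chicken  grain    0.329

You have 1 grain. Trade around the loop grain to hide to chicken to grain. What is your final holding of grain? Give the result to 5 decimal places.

1 grain × 2.76 = 2.76 hide
2.76 hide × 1.08 = 2.9808 chicken
2.9808 chicken × 0.329 = 0.9806832 grain

0.98068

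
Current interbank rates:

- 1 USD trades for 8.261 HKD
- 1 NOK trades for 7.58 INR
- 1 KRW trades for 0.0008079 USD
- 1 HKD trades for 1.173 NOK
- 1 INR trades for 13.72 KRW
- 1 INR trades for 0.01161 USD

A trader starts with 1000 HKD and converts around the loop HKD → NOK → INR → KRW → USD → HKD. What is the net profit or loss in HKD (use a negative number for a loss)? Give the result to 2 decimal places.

-185.84

1000 HKD × 1.173 = 1173 NOK
1173 NOK × 7.58 = 8891.34 INR
8891.34 INR × 13.72 = 121989.1848 KRW
121989.1848 KRW × 0.0008079 = 98.55506239992 USD
98.55506239992 USD × 8.261 = 814.16337048573912 HKD
Net change: 814.16337048573912 − 1000 = -185.83662951426088 HKD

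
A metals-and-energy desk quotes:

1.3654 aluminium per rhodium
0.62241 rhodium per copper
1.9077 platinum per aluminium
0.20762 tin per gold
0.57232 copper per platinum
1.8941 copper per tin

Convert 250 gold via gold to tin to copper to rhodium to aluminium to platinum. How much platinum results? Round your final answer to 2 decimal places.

250 gold × 0.20762 = 51.905 tin
51.905 tin × 1.8941 = 98.3132605 copper
98.3132605 copper × 0.62241 = 61.191156467805 rhodium
61.191156467805 rhodium × 1.3654 = 83.550405041140947 aluminium
83.550405041140947 aluminium × 1.9077 = 159.3891076969845845919 platinum

159.39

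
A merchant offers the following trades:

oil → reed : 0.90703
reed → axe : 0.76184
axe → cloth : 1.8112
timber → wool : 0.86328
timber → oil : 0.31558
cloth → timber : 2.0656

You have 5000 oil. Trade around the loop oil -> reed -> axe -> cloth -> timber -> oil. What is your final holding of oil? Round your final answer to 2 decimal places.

5000 oil × 0.90703 = 4535.15 reed
4535.15 reed × 0.76184 = 3455.058676 axe
3455.058676 axe × 1.8112 = 6257.8022739712 cloth
6257.8022739712 cloth × 2.0656 = 12926.11637711491072 timber
12926.11637711491072 timber × 0.31558 = 4079.2238062899235250176 oil

4079.22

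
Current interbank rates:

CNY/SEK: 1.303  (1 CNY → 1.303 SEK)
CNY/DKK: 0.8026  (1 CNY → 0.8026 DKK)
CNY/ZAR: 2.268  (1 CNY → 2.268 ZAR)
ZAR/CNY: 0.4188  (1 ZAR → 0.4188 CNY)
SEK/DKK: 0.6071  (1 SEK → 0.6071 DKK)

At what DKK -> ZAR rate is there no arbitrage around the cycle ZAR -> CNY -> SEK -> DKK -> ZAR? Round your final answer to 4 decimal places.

Known legs of the cycle: 0.4188 × 1.303 × 0.6071 = 0.33129228444
For no arbitrage the full-cycle product must be 1, so the missing rate is 1 / 0.33129228444 ≈ 3.018483.

3.0185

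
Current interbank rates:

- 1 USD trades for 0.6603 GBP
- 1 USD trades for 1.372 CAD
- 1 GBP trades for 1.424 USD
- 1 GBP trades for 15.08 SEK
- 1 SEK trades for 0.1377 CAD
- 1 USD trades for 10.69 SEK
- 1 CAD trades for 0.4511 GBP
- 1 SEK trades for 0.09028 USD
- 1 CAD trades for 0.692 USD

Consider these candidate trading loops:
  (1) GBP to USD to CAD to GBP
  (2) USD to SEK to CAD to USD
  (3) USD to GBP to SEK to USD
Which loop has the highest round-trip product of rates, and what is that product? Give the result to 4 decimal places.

(1) 1.424 × 1.372 × 0.4511 = 0.88133
(2) 10.69 × 0.1377 × 0.692 = 1.01863
(3) 0.6603 × 15.08 × 0.09028 = 0.89895
Highest is cycle (2) at 1.0186 (>1, arbitrage).

1.0186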